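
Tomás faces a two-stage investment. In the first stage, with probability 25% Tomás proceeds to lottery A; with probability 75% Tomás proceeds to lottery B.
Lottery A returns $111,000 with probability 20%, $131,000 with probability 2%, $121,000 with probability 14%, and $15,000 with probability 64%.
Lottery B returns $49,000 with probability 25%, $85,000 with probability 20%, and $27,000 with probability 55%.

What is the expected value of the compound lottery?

EV(A) = 0.2 × 111000 + 0.02 × 131000 + 0.14 × 121000 + 0.64 × 15000 = 22200 + 2620 + 16940 + 9600 = 51360
EV(B) = 0.25 × 49000 + 0.2 × 85000 + 0.55 × 27000 = 12250 + 17000 + 14850 = 44100
Overall = 0.25 × 51360 + 0.75 × 44100 = 12840 + 33075 = 45915

$45,915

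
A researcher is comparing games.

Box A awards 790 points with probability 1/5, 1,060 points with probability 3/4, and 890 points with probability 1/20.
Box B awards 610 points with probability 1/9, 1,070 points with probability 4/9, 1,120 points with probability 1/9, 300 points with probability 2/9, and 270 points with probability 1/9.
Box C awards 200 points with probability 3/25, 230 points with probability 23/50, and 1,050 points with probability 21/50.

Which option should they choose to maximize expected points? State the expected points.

Box A = 1/5 × 790 + 3/4 × 1060 + 1/20 × 890 = 158 + 795 + 44.5 = 997.5
Box B = 1/9 × 610 + 4/9 × 1070 + 1/9 × 1120 + 2/9 × 300 + 1/9 × 270 = 67.7778 + 475.5556 + 124.4444 + 66.6667 + 30 = 764.4444
Box C = 3/25 × 200 + 23/50 × 230 + 21/50 × 1050 = 24 + 105.8 + 441 = 570.8

Box A (997.5 points)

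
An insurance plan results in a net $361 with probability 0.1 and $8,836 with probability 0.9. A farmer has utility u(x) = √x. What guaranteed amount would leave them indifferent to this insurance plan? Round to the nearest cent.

E[u] = 0.1·√361 + 0.9·√8836 = 0.1·19 + 0.9·94 = 86.5
CE = (86.5)² = 7482.25

$7,482.25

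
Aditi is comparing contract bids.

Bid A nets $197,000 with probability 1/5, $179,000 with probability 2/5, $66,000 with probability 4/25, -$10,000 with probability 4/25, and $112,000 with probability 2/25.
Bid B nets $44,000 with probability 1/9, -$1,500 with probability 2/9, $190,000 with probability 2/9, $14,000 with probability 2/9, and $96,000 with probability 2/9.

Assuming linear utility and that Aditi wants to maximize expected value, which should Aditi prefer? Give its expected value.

Bid A ($128,920)

Bid A = 1/5 × 197000 + 2/5 × 179000 + 4/25 × 66000 + 4/25 × (-10000) + 2/25 × 112000 = 39400 + 71600 + 10560 − 1600 + 8960 = 128920
Bid B = 1/9 × 44000 + 2/9 × (-1500) + 2/9 × 190000 + 2/9 × 14000 + 2/9 × 96000 = 4888.8889 − 333.3333 + 42222.2222 + 3111.1111 + 21333.3333 = 71222.2222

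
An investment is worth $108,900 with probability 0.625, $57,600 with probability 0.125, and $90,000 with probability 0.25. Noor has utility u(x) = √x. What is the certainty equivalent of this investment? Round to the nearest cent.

E[u] = 0.625·√108900 + 0.125·√57600 + 0.25·√90000 = 0.625·330 + 0.125·240 + 0.25·300 = 311.25
CE = (311.25)² = 96876.5625

$96,876.56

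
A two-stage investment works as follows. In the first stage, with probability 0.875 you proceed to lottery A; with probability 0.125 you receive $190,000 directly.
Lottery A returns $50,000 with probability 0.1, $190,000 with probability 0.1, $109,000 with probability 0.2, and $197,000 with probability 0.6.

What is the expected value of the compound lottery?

EV(A) = 0.1 × 50000 + 0.1 × 190000 + 0.2 × 109000 + 0.6 × 197000 = 5000 + 19000 + 21800 + 118200 = 164000
Branch B: 190000 (certain)
Overall = 0.875 × 164000 + 0.125 × 190000 = 143500 + 23750 = 167250

$167,250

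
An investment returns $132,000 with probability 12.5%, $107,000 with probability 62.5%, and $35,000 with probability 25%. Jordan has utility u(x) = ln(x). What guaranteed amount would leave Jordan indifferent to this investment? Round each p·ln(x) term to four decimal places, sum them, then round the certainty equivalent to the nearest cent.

$83,075.08

E[u] = 0.125·ln(132000) + 0.625·ln(107000) + 0.25·ln(35000) = 1.4738 + 7.2379 + 2.6158 = 11.3275
CE = e^11.3275 ≈ 83075.08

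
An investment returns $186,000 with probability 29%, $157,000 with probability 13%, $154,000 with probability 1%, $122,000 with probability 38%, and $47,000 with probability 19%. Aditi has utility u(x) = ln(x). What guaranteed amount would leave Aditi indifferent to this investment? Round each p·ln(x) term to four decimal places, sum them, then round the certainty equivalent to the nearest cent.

E[u] = 0.29·ln(186000) + 0.13·ln(157000) + 0.01·ln(154000) + 0.38·ln(122000) + 0.19·ln(47000) = 3.5187 + 1.5553 + 0.1194 + 4.4505 + 2.0440 = 11.6879
CE = e^11.6879 ≈ 119121.59

$119,121.59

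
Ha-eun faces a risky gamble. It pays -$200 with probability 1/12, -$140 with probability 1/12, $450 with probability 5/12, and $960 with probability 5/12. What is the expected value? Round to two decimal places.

$559.17

EV = 1/12 × (-200) + 1/12 × (-140) + 5/12 × 450 + 5/12 × 960 = -16.6667 − 11.6667 + 187.5 + 400 = 559.1667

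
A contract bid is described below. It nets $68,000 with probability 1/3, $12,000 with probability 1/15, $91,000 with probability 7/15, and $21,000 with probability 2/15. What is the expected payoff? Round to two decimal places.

EV = 1/3 × 68000 + 1/15 × 12000 + 7/15 × 91000 + 2/15 × 21000 = 22666.6667 + 800 + 42466.6667 + 2800 = 68733.3333

$68,733.33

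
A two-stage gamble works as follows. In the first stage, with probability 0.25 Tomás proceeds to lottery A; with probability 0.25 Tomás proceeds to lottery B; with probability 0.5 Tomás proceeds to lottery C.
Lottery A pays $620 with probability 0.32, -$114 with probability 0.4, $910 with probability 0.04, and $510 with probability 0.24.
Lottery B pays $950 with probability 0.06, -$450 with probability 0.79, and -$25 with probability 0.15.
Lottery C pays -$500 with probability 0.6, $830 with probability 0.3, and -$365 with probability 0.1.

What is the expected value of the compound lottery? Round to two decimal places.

EV(A) = 0.32 × 620 + 0.4 × (-114) + 0.04 × 910 + 0.24 × 510 = 198.4 − 45.6 + 36.4 + 122.4 = 311.6
EV(B) = 0.06 × 950 + 0.79 × (-450) + 0.15 × (-25) = 57 − 355.5 − 3.75 = -302.25
EV(C) = 0.6 × (-500) + 0.3 × 830 + 0.1 × (-365) = -300 + 249 − 36.5 = -87.5
Overall = 0.25 × 311.6 + 0.25 × (-302.25) + 0.5 × (-87.5) = 77.9 − 75.5625 − 43.75 = -41.4125

-$41.41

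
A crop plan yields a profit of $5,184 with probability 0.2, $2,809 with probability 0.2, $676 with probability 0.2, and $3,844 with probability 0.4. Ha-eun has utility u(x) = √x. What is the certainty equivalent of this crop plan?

$3,025

E[u] = 0.2·√5184 + 0.2·√2809 + 0.2·√676 + 0.4·√3844 = 0.2·72 + 0.2·53 + 0.2·26 + 0.4·62 = 55
CE = (55)² = 3025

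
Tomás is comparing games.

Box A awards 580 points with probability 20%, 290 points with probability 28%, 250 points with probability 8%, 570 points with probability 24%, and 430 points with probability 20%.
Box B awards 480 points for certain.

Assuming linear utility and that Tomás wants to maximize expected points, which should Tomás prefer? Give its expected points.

Box B (480 points)

Box A = 0.2 × 580 + 0.28 × 290 + 0.08 × 250 + 0.24 × 570 + 0.2 × 430 = 116 + 81.2 + 20 + 136.8 + 86 = 440
Box B: 480 (certain)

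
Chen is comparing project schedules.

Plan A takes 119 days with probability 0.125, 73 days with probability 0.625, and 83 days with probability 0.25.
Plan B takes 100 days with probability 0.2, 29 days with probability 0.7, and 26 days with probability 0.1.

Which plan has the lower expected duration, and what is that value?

Plan A = 0.125 × 119 + 0.625 × 73 + 0.25 × 83 = 14.875 + 45.625 + 20.75 = 81.25
Plan B = 0.2 × 100 + 0.7 × 29 + 0.1 × 26 = 20 + 20.3 + 2.6 = 42.9

Plan B (42.9 days)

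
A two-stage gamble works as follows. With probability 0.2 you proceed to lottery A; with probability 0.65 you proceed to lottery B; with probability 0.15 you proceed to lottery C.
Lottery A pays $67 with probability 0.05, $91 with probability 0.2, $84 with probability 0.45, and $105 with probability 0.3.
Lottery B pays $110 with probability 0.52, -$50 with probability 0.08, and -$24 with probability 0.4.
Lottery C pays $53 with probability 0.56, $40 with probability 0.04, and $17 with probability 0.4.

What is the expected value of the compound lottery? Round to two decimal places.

EV(A) = 0.05 × 67 + 0.2 × 91 + 0.45 × 84 + 0.3 × 105 = 3.35 + 18.2 + 37.8 + 31.5 = 90.85
EV(B) = 0.52 × 110 + 0.08 × (-50) + 0.4 × (-24) = 57.2 − 4 − 9.6 = 43.6
EV(C) = 0.56 × 53 + 0.04 × 40 + 0.4 × 17 = 29.68 + 1.6 + 6.8 = 38.08
Overall = 0.2 × 90.85 + 0.65 × 43.6 + 0.15 × 38.08 = 18.17 + 28.34 + 5.712 = 52.222

$52.22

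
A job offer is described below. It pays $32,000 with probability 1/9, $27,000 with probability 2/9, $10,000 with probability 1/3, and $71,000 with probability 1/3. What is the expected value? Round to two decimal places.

EV = 1/9 × 32000 + 2/9 × 27000 + 1/3 × 10000 + 1/3 × 71000 = 3555.5556 + 6000 + 3333.3333 + 23666.6667 = 36555.5556

$36,555.56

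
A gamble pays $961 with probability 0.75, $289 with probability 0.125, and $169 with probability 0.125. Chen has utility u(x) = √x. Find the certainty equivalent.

E[u] = 0.75·√961 + 0.125·√289 + 0.125·√169 = 0.75·31 + 0.125·17 + 0.125·13 = 27
CE = (27)² = 729

$729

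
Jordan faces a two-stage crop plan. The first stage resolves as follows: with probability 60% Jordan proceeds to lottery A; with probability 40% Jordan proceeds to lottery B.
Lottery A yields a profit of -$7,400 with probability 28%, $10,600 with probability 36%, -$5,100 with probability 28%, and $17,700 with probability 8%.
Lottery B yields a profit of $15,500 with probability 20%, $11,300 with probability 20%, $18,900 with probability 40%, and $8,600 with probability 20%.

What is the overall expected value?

$6,895.20

EV(A) = 0.28 × (-7400) + 0.36 × 10600 + 0.28 × (-5100) + 0.08 × 17700 = -2072 + 3816 − 1428 + 1416 = 1732
EV(B) = 0.2 × 15500 + 0.2 × 11300 + 0.4 × 18900 + 0.2 × 8600 = 3100 + 2260 + 7560 + 1720 = 14640
Overall = 0.6 × 1732 + 0.4 × 14640 = 1039.2 + 5856 = 6895.2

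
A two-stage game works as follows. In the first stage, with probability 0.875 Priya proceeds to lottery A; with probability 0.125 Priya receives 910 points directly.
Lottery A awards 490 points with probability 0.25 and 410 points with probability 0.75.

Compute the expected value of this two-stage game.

EV(A) = 0.25 × 490 + 0.75 × 410 = 122.5 + 307.5 = 430
Branch B: 910 (certain)
Overall = 0.875 × 430 + 0.125 × 910 = 376.25 + 113.75 = 490

490 points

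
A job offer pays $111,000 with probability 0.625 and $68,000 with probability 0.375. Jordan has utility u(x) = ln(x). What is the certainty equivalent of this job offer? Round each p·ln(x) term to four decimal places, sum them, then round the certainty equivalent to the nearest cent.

$92,364.69

E[u] = 0.625·ln(111000) + 0.375·ln(68000) = 7.2608 + 4.1727 = 11.4335
CE = e^11.4335 ≈ 92364.69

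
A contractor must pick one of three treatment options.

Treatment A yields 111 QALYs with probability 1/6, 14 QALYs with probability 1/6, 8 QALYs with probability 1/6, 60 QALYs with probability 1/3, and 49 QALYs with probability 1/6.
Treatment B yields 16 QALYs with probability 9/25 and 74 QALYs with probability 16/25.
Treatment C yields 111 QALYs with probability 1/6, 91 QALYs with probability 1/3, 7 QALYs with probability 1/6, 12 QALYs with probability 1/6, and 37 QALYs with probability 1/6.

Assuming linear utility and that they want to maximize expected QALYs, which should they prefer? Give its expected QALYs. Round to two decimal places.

Treatment A = 1/6 × 111 + 1/6 × 14 + 1/6 × 8 + 1/3 × 60 + 1/6 × 49 = 18.5 + 2.3333 + 1.3333 + 20 + 8.1667 = 50.3333
Treatment B = 9/25 × 16 + 16/25 × 74 = 5.76 + 47.36 = 53.12
Treatment C = 1/6 × 111 + 1/3 × 91 + 1/6 × 7 + 1/6 × 12 + 1/6 × 37 = 18.5 + 30.3333 + 1.1667 + 2 + 6.1667 = 58.1667

Treatment C (58.17 QALYs)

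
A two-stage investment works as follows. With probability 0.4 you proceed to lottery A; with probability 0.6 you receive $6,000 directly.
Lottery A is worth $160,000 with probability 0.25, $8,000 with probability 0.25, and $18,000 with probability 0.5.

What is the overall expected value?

EV(A) = 0.25 × 160000 + 0.25 × 8000 + 0.5 × 18000 = 40000 + 2000 + 9000 = 51000
Branch B: 6000 (certain)
Overall = 0.4 × 51000 + 0.6 × 6000 = 20400 + 3600 = 24000

$24,000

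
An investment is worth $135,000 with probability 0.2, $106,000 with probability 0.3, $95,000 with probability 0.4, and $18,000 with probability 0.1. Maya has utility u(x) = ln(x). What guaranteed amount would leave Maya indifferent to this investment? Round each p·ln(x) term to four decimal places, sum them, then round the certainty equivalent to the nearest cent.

E[u] = 0.2·ln(135000) + 0.3·ln(106000) + 0.4·ln(95000) + 0.1·ln(18000) = 2.3626 + 3.4714 + 4.5847 + 0.9798 = 11.3985
CE = e^11.3985 ≈ 89187.84

$89,187.84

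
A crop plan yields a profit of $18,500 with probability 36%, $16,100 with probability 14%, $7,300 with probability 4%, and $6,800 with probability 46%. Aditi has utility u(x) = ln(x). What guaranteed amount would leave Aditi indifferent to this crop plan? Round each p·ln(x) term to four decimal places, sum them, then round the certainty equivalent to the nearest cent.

$11,031.39

E[u] = 0.36·ln(18500) + 0.14·ln(16100) + 0.04·ln(7300) + 0.46·ln(6800) = 3.5372 + 1.3561 + 0.3558 + 4.0594 = 9.3085
CE = e^9.3085 ≈ 11031.39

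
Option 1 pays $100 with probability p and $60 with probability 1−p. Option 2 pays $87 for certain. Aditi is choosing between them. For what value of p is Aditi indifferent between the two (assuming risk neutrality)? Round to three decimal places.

p = 0.675

p·100 + (1−p)·60 = 87
40p + 60 = 87
p = (87 − 60) / 40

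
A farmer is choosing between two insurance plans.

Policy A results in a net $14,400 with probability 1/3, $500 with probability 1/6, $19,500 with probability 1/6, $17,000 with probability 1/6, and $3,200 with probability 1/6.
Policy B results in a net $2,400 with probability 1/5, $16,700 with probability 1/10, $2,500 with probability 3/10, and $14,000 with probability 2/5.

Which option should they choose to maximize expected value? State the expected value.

Policy A ($11,500)

Policy A = 1/3 × 14400 + 1/6 × 500 + 1/6 × 19500 + 1/6 × 17000 + 1/6 × 3200 = 4800 + 83.3333 + 3250 + 2833.3333 + 533.3333 = 11500
Policy B = 1/5 × 2400 + 1/10 × 16700 + 3/10 × 2500 + 2/5 × 14000 = 480 + 1670 + 750 + 5600 = 8500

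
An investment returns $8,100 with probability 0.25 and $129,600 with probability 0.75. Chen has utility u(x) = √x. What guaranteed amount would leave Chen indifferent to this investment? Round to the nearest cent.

$85,556.25

E[u] = 0.25·√8100 + 0.75·√129600 = 0.25·90 + 0.75·360 = 292.5
CE = (292.5)² = 85556.25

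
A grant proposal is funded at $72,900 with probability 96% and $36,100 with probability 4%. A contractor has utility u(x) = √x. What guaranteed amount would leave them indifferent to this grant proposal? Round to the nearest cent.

$71,182.24

E[u] = 0.96·√72900 + 0.04·√36100 = 0.96·270 + 0.04·190 = 266.8
CE = (266.8)² = 71182.24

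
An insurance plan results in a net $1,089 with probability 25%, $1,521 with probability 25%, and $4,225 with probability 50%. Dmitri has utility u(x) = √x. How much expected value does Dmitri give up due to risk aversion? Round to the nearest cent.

$214.75

E[u] = 0.25·√1089 + 0.25·√1521 + 0.5·√4225 = 0.25·33 + 0.25·39 + 0.5·65 = 50.5
CE = (50.5)² = 2550.25
Risk premium = EV − CE = 2765 − 2550.25 = 214.75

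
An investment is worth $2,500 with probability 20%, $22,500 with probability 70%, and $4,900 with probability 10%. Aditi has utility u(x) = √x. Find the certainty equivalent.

E[u] = 0.2·√2500 + 0.7·√22500 + 0.1·√4900 = 0.2·50 + 0.7·150 + 0.1·70 = 122
CE = (122)² = 14884

$14,884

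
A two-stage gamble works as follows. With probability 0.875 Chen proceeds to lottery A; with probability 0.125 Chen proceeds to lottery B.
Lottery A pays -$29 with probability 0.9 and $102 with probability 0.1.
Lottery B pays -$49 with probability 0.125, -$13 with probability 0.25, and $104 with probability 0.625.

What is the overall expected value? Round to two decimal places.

EV(A) = 0.9 × (-29) + 0.1 × 102 = -26.1 + 10.2 = -15.9
EV(B) = 0.125 × (-49) + 0.25 × (-13) + 0.625 × 104 = -6.125 − 3.25 + 65 = 55.625
Overall = 0.875 × (-15.9) + 0.125 × 55.625 = -13.9125 + 6.953125 = -6.959375

-$6.96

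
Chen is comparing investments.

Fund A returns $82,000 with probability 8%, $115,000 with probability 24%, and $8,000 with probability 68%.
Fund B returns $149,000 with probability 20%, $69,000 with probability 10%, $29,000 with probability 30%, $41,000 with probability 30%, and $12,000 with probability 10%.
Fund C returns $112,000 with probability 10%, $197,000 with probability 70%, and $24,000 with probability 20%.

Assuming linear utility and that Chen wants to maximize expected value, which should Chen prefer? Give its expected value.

Fund A = 0.08 × 82000 + 0.24 × 115000 + 0.68 × 8000 = 6560 + 27600 + 5440 = 39600
Fund B = 0.2 × 149000 + 0.1 × 69000 + 0.3 × 29000 + 0.3 × 41000 + 0.1 × 12000 = 29800 + 6900 + 8700 + 12300 + 1200 = 58900
Fund C = 0.1 × 112000 + 0.7 × 197000 + 0.2 × 24000 = 11200 + 137900 + 4800 = 153900

Fund C ($153,900)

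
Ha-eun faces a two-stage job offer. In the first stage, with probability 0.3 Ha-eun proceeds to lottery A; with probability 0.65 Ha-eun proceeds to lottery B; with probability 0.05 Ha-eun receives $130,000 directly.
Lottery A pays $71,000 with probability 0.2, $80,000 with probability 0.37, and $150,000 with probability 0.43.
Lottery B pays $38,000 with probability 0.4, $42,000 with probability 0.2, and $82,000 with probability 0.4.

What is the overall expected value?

$75,650

EV(A) = 0.2 × 71000 + 0.37 × 80000 + 0.43 × 150000 = 14200 + 29600 + 64500 = 108300
EV(B) = 0.4 × 38000 + 0.2 × 42000 + 0.4 × 82000 = 15200 + 8400 + 32800 = 56400
Branch C: 130000 (certain)
Overall = 0.3 × 108300 + 0.65 × 56400 + 0.05 × 130000 = 32490 + 36660 + 6500 = 75650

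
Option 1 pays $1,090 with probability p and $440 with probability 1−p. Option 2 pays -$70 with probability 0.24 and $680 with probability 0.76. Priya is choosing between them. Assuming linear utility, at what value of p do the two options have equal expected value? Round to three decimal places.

p = 0.092

EV(Option 2) = 0.24 × (-70) + 0.76 × 680 = -16.8 + 516.8 = 500
p·1090 + (1−p)·440 = 500
650p + 440 = 500
p = (500 − 440) / 650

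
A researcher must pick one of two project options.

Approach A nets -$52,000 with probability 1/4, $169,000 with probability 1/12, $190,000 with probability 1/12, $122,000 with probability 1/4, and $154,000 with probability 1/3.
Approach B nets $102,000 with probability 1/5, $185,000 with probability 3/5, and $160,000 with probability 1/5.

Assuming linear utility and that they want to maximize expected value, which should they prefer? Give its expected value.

Approach B ($163,400)

Approach A = 1/4 × (-52000) + 1/12 × 169000 + 1/12 × 190000 + 1/4 × 122000 + 1/3 × 154000 = -13000 + 14083.3333 + 15833.3333 + 30500 + 51333.3333 = 98750
Approach B = 1/5 × 102000 + 3/5 × 185000 + 1/5 × 160000 = 20400 + 111000 + 32000 = 163400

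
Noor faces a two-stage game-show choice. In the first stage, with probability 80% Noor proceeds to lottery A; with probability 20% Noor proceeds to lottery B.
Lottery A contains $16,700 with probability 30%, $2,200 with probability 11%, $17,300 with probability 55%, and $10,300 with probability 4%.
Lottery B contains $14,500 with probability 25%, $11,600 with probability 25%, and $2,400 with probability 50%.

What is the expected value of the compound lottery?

EV(A) = 0.3 × 16700 + 0.11 × 2200 + 0.55 × 17300 + 0.04 × 10300 = 5010 + 242 + 9515 + 412 = 15179
EV(B) = 0.25 × 14500 + 0.25 × 11600 + 0.5 × 2400 = 3625 + 2900 + 1200 = 7725
Overall = 0.8 × 15179 + 0.2 × 7725 = 12143.2 + 1545 = 13688.2

$13,688.20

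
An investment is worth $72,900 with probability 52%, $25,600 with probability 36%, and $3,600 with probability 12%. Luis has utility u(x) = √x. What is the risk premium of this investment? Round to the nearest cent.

$5,448.96

E[u] = 0.52·√72900 + 0.36·√25600 + 0.12·√3600 = 0.52·270 + 0.36·160 + 0.12·60 = 205.2
CE = (205.2)² = 42107.04
Risk premium = EV − CE = 47556 − 42107.04 = 5448.96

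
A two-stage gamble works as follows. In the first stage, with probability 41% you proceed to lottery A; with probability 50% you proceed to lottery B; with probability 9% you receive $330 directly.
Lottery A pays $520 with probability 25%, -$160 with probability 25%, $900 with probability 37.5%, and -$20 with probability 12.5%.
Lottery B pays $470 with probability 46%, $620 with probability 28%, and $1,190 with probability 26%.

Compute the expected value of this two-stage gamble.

EV(A) = 0.25 × 520 + 0.25 × (-160) + 0.375 × 900 + 0.125 × (-20) = 130 − 40 + 337.5 − 2.5 = 425
EV(B) = 0.46 × 470 + 0.28 × 620 + 0.26 × 1190 = 216.2 + 173.6 + 309.4 = 699.2
Branch C: 330 (certain)
Overall = 0.41 × 425 + 0.5 × 699.2 + 0.09 × 330 = 174.25 + 349.6 + 29.7 = 553.55

$553.55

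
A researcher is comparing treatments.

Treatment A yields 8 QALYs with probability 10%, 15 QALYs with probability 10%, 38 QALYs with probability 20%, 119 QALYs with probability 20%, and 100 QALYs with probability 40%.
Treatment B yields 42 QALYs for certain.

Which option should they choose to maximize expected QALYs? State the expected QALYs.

Treatment A (73.7 QALYs)

Treatment A = 0.1 × 8 + 0.1 × 15 + 0.2 × 38 + 0.2 × 119 + 0.4 × 100 = 0.8 + 1.5 + 7.6 + 23.8 + 40 = 73.7
Treatment B: 42 (certain)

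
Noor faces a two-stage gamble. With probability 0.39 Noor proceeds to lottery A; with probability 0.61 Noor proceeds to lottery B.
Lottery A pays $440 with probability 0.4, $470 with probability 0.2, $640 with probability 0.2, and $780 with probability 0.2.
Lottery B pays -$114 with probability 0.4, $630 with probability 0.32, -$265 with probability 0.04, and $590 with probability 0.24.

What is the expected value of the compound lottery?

$391.13

EV(A) = 0.4 × 440 + 0.2 × 470 + 0.2 × 640 + 0.2 × 780 = 176 + 94 + 128 + 156 = 554
EV(B) = 0.4 × (-114) + 0.32 × 630 + 0.04 × (-265) + 0.24 × 590 = -45.6 + 201.6 − 10.6 + 141.6 = 287
Overall = 0.39 × 554 + 0.61 × 287 = 216.06 + 175.07 = 391.13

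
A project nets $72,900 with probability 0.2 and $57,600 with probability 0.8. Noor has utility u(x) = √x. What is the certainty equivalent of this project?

$60,516

E[u] = 0.2·√72900 + 0.8·√57600 = 0.2·270 + 0.8·240 = 246
CE = (246)² = 60516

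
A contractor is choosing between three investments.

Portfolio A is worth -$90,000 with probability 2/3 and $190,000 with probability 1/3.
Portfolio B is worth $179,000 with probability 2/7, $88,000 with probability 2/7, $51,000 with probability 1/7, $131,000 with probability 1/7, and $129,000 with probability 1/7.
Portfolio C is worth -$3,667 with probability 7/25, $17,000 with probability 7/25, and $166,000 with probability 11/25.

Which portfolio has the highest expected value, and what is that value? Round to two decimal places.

Portfolio A = 2/3 × (-90000) + 1/3 × 190000 = -60000 + 63333.3333 = 3333.3333
Portfolio B = 2/7 × 179000 + 2/7 × 88000 + 1/7 × 51000 + 1/7 × 131000 + 1/7 × 129000 = 51142.8571 + 25142.8571 + 7285.7143 + 18714.2857 + 18428.5714 = 120714.2857
Portfolio C = 7/25 × (-3667) + 7/25 × 17000 + 11/25 × 166000 = -1026.76 + 4760 + 73040 = 76773.24

Portfolio B ($120,714.29)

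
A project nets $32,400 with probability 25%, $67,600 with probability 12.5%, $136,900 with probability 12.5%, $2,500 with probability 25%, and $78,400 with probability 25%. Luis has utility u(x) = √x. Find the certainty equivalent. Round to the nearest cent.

$42,539.06

E[u] = 0.25·√32400 + 0.125·√67600 + 0.125·√136900 + 0.25·√2500 + 0.25·√78400 = 0.25·180 + 0.125·260 + 0.125·370 + 0.25·50 + 0.25·280 = 206.25
CE = (206.25)² = 42539.0625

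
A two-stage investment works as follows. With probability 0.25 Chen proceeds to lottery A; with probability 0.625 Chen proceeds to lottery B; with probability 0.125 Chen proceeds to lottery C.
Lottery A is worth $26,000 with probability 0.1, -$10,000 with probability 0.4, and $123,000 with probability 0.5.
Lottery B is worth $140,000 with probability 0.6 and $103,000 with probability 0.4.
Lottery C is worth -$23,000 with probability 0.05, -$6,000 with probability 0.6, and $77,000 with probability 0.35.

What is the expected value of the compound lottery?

$96,050

EV(A) = 0.1 × 26000 + 0.4 × (-10000) + 0.5 × 123000 = 2600 − 4000 + 61500 = 60100
EV(B) = 0.6 × 140000 + 0.4 × 103000 = 84000 + 41200 = 125200
EV(C) = 0.05 × (-23000) + 0.6 × (-6000) + 0.35 × 77000 = -1150 − 3600 + 26950 = 22200
Overall = 0.25 × 60100 + 0.625 × 125200 + 0.125 × 22200 = 15025 + 78250 + 2775 = 96050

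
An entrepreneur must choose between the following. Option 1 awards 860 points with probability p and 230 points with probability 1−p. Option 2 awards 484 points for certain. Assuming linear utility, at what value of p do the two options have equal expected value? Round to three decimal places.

p = 0.403

p·860 + (1−p)·230 = 484
630p + 230 = 484
p = (484 − 230) / 630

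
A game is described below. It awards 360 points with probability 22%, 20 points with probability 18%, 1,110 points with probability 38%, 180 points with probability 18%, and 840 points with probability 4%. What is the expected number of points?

EV = 0.22 × 360 + 0.18 × 20 + 0.38 × 1110 + 0.18 × 180 + 0.04 × 840 = 79.2 + 3.6 + 421.8 + 32.4 + 33.6 = 570.6

570.6 points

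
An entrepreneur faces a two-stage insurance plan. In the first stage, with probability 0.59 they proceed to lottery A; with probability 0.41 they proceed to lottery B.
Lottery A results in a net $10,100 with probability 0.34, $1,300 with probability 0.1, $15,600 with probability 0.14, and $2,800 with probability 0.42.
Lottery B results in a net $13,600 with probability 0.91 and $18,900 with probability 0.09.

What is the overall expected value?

$9,856.73

EV(A) = 0.34 × 10100 + 0.1 × 1300 + 0.14 × 15600 + 0.42 × 2800 = 3434 + 130 + 2184 + 1176 = 6924
EV(B) = 0.91 × 13600 + 0.09 × 18900 = 12376 + 1701 = 14077
Overall = 0.59 × 6924 + 0.41 × 14077 = 4085.16 + 5771.57 = 9856.73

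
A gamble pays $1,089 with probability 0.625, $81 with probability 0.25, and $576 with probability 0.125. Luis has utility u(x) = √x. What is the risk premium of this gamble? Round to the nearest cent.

E[u] = 0.625·√1089 + 0.25·√81 + 0.125·√576 = 0.625·33 + 0.25·9 + 0.125·24 = 25.875
CE = (25.875)² = 669.515625
Risk premium = EV − CE = 772.875 − 669.515625 = 103.359375

$103.36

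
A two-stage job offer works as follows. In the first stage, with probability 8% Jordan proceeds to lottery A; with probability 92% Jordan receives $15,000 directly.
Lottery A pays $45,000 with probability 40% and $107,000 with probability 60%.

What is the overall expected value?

$20,376

EV(A) = 0.4 × 45000 + 0.6 × 107000 = 18000 + 64200 = 82200
Branch B: 15000 (certain)
Overall = 0.08 × 82200 + 0.92 × 15000 = 6576 + 13800 = 20376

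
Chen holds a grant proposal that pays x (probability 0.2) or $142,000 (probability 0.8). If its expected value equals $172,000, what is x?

x = $292,000

0.2·x + 0.8·142000 = 172000
0.2·x = 172000 − 113600 = 58400
x = 58400 / 0.2 = 292000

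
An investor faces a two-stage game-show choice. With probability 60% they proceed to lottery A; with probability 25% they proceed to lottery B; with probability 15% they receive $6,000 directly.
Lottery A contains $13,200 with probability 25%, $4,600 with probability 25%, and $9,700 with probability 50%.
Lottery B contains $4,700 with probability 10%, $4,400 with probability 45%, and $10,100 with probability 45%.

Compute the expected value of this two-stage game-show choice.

$8,228.75

EV(A) = 0.25 × 13200 + 0.25 × 4600 + 0.5 × 9700 = 3300 + 1150 + 4850 = 9300
EV(B) = 0.1 × 4700 + 0.45 × 4400 + 0.45 × 10100 = 470 + 1980 + 4545 = 6995
Branch C: 6000 (certain)
Overall = 0.6 × 9300 + 0.25 × 6995 + 0.15 × 6000 = 5580 + 1748.75 + 900 = 8228.75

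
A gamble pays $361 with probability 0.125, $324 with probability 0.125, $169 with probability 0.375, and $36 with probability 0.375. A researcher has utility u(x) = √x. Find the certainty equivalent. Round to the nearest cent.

$138.06

E[u] = 0.125·√361 + 0.125·√324 + 0.375·√169 + 0.375·√36 = 0.125·19 + 0.125·18 + 0.375·13 + 0.375·6 = 11.75
CE = (11.75)² = 138.0625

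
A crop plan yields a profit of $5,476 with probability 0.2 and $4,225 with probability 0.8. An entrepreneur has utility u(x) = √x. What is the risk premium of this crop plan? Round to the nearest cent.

E[u] = 0.2·√5476 + 0.8·√4225 = 0.2·74 + 0.8·65 = 66.8
CE = (66.8)² = 4462.24
Risk premium = EV − CE = 4475.2 − 4462.24 = 12.96

$12.96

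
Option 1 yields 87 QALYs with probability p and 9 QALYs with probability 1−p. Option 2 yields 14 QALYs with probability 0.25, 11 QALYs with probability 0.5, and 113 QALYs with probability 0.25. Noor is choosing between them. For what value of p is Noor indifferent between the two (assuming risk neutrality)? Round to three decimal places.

EV(Option 2) = 0.25 × 14 + 0.5 × 11 + 0.25 × 113 = 3.5 + 5.5 + 28.25 = 37.25
p·87 + (1−p)·9 = 37.25
78p + 9 = 37.25
p = (37.25 − 9) / 78

p = 0.362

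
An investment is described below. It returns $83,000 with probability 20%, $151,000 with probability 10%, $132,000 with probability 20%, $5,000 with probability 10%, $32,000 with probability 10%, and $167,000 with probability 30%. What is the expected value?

EV = 0.2 × 83000 + 0.1 × 151000 + 0.2 × 132000 + 0.1 × 5000 + 0.1 × 32000 + 0.3 × 167000 = 16600 + 15100 + 26400 + 500 + 3200 + 50100 = 111900

$111,900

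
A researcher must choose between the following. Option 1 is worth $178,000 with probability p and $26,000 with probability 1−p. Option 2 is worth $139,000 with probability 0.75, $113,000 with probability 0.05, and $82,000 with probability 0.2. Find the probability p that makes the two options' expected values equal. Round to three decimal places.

EV(Option 2) = 0.75 × 139000 + 0.05 × 113000 + 0.2 × 82000 = 104250 + 5650 + 16400 = 126300
p·178000 + (1−p)·26000 = 126300
152000p + 26000 = 126300
p = (126300 − 26000) / 152000

p = 0.660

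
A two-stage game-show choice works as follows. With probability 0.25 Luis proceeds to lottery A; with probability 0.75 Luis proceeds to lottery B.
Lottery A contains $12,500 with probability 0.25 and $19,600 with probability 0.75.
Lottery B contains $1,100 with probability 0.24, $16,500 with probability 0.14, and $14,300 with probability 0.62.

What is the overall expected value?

$13,036.25

EV(A) = 0.25 × 12500 + 0.75 × 19600 = 3125 + 14700 = 17825
EV(B) = 0.24 × 1100 + 0.14 × 16500 + 0.62 × 14300 = 264 + 2310 + 8866 = 11440
Overall = 0.25 × 17825 + 0.75 × 11440 = 4456.25 + 8580 = 13036.25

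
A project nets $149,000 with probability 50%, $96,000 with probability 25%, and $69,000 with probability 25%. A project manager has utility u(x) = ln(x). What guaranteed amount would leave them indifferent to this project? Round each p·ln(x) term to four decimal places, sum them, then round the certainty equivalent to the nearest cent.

$110,128.15

E[u] = 0.5·ln(149000) + 0.25·ln(96000) + 0.25·ln(69000) = 5.9559 + 2.8680 + 2.7855 = 11.6094
CE = e^11.6094 ≈ 110128.15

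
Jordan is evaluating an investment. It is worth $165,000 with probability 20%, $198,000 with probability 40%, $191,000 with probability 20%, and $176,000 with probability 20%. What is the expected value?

EV = 0.2 × 165000 + 0.4 × 198000 + 0.2 × 191000 + 0.2 × 176000 = 33000 + 79200 + 38200 + 35200 = 185600

$185,600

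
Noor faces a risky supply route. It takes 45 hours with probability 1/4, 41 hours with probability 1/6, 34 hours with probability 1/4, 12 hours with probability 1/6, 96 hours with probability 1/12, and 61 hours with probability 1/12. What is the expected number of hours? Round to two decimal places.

EV = 1/4 × 45 + 1/6 × 41 + 1/4 × 34 + 1/6 × 12 + 1/12 × 96 + 1/12 × 61 = 11.25 + 6.8333 + 8.5 + 2 + 8 + 5.0833 = 41.6667

41.67 hours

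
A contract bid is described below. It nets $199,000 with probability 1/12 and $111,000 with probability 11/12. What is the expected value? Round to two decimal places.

EV = 1/12 × 199000 + 11/12 × 111000 = 16583.3333 + 101750 = 118333.3333

$118,333.33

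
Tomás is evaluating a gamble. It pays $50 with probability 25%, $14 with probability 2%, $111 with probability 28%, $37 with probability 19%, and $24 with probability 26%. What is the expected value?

EV = 0.25 × 50 + 0.02 × 14 + 0.28 × 111 + 0.19 × 37 + 0.26 × 24 = 12.5 + 0.28 + 31.08 + 7.03 + 6.24 = 57.13

$57.13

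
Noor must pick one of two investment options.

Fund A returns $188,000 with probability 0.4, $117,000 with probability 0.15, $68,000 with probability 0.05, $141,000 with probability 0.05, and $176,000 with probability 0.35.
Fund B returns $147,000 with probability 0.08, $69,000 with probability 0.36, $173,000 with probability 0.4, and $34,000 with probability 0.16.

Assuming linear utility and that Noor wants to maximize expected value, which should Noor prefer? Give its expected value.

Fund A ($164,800)

Fund A = 0.4 × 188000 + 0.15 × 117000 + 0.05 × 68000 + 0.05 × 141000 + 0.35 × 176000 = 75200 + 17550 + 3400 + 7050 + 61600 = 164800
Fund B = 0.08 × 147000 + 0.36 × 69000 + 0.4 × 173000 + 0.16 × 34000 = 11760 + 24840 + 69200 + 5440 = 111240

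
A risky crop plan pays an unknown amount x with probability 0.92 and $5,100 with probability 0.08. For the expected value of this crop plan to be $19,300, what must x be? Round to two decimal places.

0.92·x + 0.08·5100 = 19300
0.92·x = 19300 − 408 = 18892
x = 18892 / 0.92 = 20534.7826

x = $20,534.78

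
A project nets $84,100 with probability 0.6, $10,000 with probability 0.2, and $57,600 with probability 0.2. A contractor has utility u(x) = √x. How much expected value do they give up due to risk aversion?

$5,416

E[u] = 0.6·√84100 + 0.2·√10000 + 0.2·√57600 = 0.6·290 + 0.2·100 + 0.2·240 = 242
CE = (242)² = 58564
Risk premium = EV − CE = 63980 − 58564 = 5416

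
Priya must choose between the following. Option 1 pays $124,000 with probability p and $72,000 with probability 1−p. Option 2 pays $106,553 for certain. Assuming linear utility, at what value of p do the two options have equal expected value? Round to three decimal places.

p = 0.664

p·124000 + (1−p)·72000 = 106553
52000p + 72000 = 106553
p = (106553 − 72000) / 52000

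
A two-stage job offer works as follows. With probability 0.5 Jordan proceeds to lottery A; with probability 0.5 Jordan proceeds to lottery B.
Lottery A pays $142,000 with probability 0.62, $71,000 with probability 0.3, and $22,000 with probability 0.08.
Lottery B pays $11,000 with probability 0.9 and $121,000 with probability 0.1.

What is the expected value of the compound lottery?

EV(A) = 0.62 × 142000 + 0.3 × 71000 + 0.08 × 22000 = 88040 + 21300 + 1760 = 111100
EV(B) = 0.9 × 11000 + 0.1 × 121000 = 9900 + 12100 = 22000
Overall = 0.5 × 111100 + 0.5 × 22000 = 55550 + 11000 = 66550

$66,550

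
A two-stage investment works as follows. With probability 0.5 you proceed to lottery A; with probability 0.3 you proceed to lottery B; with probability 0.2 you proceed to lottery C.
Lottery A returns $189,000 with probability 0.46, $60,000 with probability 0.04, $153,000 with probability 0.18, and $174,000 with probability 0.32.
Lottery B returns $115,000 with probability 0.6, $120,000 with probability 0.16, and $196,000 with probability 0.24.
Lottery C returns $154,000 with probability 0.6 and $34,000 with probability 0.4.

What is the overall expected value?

EV(A) = 0.46 × 189000 + 0.04 × 60000 + 0.18 × 153000 + 0.32 × 174000 = 86940 + 2400 + 27540 + 55680 = 172560
EV(B) = 0.6 × 115000 + 0.16 × 120000 + 0.24 × 196000 = 69000 + 19200 + 47040 = 135240
EV(C) = 0.6 × 154000 + 0.4 × 34000 = 92400 + 13600 = 106000
Overall = 0.5 × 172560 + 0.3 × 135240 + 0.2 × 106000 = 86280 + 40572 + 21200 = 148052

$148,052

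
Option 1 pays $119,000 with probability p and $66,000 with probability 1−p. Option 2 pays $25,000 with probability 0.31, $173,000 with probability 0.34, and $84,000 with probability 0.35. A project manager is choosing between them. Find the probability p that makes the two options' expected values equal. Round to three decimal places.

p = 0.565

EV(Option 2) = 0.31 × 25000 + 0.34 × 173000 + 0.35 × 84000 = 7750 + 58820 + 29400 = 95970
p·119000 + (1−p)·66000 = 95970
53000p + 66000 = 95970
p = (95970 − 66000) / 53000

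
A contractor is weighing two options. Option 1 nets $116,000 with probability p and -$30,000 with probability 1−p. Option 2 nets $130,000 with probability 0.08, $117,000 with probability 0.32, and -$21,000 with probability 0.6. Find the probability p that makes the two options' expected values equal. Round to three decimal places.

p = 0.447

EV(Option 2) = 0.08 × 130000 + 0.32 × 117000 + 0.6 × (-21000) = 10400 + 37440 − 12600 = 35240
p·116000 + (1−p)·(-30000) = 35240
146000p − 30000 = 35240
p = (35240 + 30000) / 146000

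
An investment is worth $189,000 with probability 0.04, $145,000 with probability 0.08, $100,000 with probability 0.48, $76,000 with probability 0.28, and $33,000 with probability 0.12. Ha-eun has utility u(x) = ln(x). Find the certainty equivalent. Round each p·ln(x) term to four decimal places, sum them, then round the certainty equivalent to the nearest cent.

$85,673.60

E[u] = 0.04·ln(189000) + 0.08·ln(145000) + 0.48·ln(100000) + 0.28·ln(76000) + 0.12·ln(33000) = 0.4860 + 0.9508 + 5.5262 + 3.1468 + 1.2485 = 11.3583
CE = e^11.3583 ≈ 85673.60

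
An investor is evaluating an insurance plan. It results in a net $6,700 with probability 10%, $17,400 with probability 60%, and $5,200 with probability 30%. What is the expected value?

$12,670

EV = 0.1 × 6700 + 0.6 × 17400 + 0.3 × 5200 = 670 + 10440 + 1560 = 12670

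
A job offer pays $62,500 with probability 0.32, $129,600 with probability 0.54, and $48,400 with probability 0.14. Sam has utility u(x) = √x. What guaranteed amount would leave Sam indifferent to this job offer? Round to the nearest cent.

$93,147.04

E[u] = 0.32·√62500 + 0.54·√129600 + 0.14·√48400 = 0.32·250 + 0.54·360 + 0.14·220 = 305.2
CE = (305.2)² = 93147.04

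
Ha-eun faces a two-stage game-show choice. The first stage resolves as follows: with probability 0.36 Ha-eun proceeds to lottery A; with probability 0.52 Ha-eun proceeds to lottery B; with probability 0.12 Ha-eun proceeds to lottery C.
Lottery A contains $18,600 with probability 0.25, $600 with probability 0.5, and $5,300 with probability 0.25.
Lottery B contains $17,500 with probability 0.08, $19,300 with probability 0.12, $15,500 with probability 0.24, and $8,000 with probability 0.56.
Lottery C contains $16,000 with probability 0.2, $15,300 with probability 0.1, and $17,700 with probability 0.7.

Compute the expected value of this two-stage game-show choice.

EV(A) = 0.25 × 18600 + 0.5 × 600 + 0.25 × 5300 = 4650 + 300 + 1325 = 6275
EV(B) = 0.08 × 17500 + 0.12 × 19300 + 0.24 × 15500 + 0.56 × 8000 = 1400 + 2316 + 3720 + 4480 = 11916
EV(C) = 0.2 × 16000 + 0.1 × 15300 + 0.7 × 17700 = 3200 + 1530 + 12390 = 17120
Overall = 0.36 × 6275 + 0.52 × 11916 + 0.12 × 17120 = 2259 + 6196.32 + 2054.4 = 10509.72

$10,509.72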